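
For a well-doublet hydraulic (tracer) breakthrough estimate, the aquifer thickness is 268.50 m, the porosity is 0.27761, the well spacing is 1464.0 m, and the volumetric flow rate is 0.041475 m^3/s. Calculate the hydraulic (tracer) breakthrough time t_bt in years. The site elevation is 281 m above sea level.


t_bt = pi * hr * phi * L^2 / (3 * Qv) / (365.25*86400)
t_bt = pi * 268.50 * 0.27761 * 1464.0^2 / (3 * 0.041475) / (365.25*86400)
t_bt = 127.82 years


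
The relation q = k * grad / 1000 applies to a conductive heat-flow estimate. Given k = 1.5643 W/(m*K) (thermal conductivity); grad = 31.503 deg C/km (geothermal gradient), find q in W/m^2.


q = k * grad / 1000
q = 1.5643 * 31.503 / 1000
q = 0.049280 W/m^2


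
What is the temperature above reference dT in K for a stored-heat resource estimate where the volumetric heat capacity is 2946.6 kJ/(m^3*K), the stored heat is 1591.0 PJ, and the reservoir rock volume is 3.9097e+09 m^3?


dT = Q_s * 1e12 / (Vr * rhoc)
dT = 1591.0 * 1e12 / (3.9097e+09 * 2946.6)
dT = 138.10 K


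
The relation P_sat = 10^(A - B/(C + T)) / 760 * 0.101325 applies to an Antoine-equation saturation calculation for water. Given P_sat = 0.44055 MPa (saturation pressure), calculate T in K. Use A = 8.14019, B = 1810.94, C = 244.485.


T = B / (A - log10(P_sat * 760 / 0.101325)) - C
T = 1810.94 / (8.14019 - log10(0.44055 * 760 / 0.101325)) - 244.485
T = 147.4002 deg C
Convert to K: 147.4002 + 273.15 = 420.55 K
T = 420.55 K


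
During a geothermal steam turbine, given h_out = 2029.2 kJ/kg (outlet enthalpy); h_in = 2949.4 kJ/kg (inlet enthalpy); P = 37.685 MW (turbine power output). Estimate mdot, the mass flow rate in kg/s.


mdot = P * 1000 / (h_in - h_out)
mdot = 37.685 * 1000 / (2949.4 - 2029.2)
mdot = 40.953 kg/s


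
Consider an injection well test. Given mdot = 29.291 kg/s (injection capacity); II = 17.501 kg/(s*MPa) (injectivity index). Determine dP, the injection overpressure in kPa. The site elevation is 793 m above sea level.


dP = mdot * 1000 / II
dP = 29.291 * 1000 / 17.501
dP = 1673.7 kPa


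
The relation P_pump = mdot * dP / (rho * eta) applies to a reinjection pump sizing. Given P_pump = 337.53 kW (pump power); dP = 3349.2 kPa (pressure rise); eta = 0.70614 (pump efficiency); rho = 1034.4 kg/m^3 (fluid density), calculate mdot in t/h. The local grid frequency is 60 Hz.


mdot = P_pump * rho * eta / dP
mdot = 337.53 * 1034.4 * 0.70614 / 3349.2
mdot = 73.61234 kg/s
Convert: 73.61234 kg/s * 3.6 = 265.00 t/h
mdot = 265.00 t/h


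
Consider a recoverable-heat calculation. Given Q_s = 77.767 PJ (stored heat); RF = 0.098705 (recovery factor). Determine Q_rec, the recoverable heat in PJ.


Q_rec = Q_s * RF
Q_rec = 77.767 * 0.098705
Q_rec = 7.6760 PJ


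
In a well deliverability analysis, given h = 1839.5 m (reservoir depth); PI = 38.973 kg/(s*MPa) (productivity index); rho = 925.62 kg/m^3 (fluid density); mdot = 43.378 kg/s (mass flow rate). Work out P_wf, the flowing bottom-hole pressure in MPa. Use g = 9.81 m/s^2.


Step 1: P_i = rho*g*h/1e6 = 925.62*9.81*1839.5/1e6 = 16.70327 MPa
Step 2: P_wf = P_i - mdot/PI = 16.70327 - 43.378/38.973 = 15.590 MPa
P_wf = 15.590 MPa


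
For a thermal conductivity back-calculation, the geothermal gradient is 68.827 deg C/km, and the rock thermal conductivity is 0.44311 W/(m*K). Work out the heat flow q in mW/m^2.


q = k * grad / 1000
q = 0.44311 * 68.827 / 1000
q = 0.03049793 W/m^2
Convert: 0.03049793 W/m^2 * 1000.0 = 30.498 mW/m^2
q = 30.498 mW/m^2


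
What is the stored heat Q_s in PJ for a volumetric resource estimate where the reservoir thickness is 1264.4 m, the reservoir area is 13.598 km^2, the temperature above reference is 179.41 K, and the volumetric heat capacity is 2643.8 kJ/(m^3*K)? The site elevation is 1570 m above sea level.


Step 1: Vr = A*1e6*hr = 13.598*1e6*1264.4 = 1.719331e+10 m^3
Step 2: Q_s = Vr*rhoc*dT/1e12 = 1.719331e+10*2643.8*179.41/1e12 = 8155.2 PJ
Q_s = 8155.2 PJ


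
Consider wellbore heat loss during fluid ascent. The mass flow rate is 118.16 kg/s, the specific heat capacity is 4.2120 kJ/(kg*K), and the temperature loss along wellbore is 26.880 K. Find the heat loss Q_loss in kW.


Q_loss = mdot * cp * dT
Q_loss = 118.16 * 4.2120 * 26.880
Q_loss = 13378 kW


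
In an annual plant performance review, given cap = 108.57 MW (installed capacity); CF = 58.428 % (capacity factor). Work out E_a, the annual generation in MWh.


E_a = CF / 100 * cap * 8760
E_a = 58.428 / 100 * 108.57 * 8760
E_a = 5.5569e+05 MWh


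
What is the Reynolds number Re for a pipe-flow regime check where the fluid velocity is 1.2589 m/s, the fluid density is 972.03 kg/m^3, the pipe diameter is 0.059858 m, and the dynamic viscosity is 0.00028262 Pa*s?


Re = rho * vel * D / mu
Re = 972.03 * 1.2589 * 0.059858 / 0.00028262
Re = 2.5917e+05


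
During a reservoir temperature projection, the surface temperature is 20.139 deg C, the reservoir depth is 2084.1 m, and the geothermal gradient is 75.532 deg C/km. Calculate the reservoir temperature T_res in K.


T_res = T_surf + grad * d / 1000
T_res = 20.139 + 75.532 * 2084.1 / 1000
T_res = 177.5552 deg C
Convert to K: 177.5552 + 273.15 = 450.71 K
T_res = 450.71 K


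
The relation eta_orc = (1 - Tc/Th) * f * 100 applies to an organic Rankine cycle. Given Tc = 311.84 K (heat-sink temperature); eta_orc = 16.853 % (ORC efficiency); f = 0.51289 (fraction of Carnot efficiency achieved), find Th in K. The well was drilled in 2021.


Th = Tc / (1 - (eta_orc/100)/f)
Th = 311.84 / (1 - (16.853/100)/0.51289)
Th = 464.45 K


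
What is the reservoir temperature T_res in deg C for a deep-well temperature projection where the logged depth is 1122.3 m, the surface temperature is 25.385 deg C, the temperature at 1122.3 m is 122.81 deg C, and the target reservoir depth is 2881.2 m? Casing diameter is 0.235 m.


Step 1: grad = (T_d1 - T_surf)/d1 * 1000 = (122.81 - 25.385)/1122.3 * 1000 = 86.80834 deg C/km
Step 2: T_res = T_surf + grad*d2/1000 = 25.385 + 86.80834*2881.2/1000 = 275.50 deg C
T_res = 275.50 deg C


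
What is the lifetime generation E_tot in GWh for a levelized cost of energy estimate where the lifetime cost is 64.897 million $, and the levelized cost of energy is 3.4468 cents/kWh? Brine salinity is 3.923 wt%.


E_tot = C_tot / LCOE * 100
E_tot = 64.897 / 3.4468 * 100
E_tot = 1882.8 GWh


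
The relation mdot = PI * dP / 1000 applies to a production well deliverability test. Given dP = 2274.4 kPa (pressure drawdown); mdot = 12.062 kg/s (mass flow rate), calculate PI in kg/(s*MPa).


PI = mdot * 1000 / dP
PI = 12.062 * 1000 / 2274.4
PI = 5.3034 kg/(s*MPa)


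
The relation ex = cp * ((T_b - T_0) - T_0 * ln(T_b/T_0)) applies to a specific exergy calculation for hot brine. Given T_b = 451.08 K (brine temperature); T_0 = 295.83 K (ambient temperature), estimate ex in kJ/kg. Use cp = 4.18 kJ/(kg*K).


ex = cp * ((T_b - T_0) - T_0 * ln(T_b/T_0))
ex = 4.18 * ((451.08 - 295.83) - 295.83 * ln(451.08/295.83))
ex = 127.29 kJ/kg


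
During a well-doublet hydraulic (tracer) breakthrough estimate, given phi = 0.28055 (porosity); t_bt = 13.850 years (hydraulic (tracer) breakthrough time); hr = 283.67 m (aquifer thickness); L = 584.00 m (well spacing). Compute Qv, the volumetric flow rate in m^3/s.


Qv = pi*hr*phi*L^2 / (3*t_bt*365.25*86400)
Qv = pi*283.67*0.28055*584.00^2 / (3*13.850*365.25*86400)
Qv = 0.065032 m^3/s


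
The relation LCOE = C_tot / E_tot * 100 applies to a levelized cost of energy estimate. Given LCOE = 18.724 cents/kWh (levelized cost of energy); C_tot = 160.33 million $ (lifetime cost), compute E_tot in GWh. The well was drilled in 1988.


E_tot = C_tot / LCOE * 100
E_tot = 160.33 / 18.724 * 100
E_tot = 856.28 GWh


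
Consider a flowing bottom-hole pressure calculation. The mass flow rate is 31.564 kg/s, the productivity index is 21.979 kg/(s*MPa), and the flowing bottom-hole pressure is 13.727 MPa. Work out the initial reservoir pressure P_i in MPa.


P_i = P_wf + mdot / PI
P_i = 13.727 + 31.564 / 21.979
P_i = 15.163 MPa


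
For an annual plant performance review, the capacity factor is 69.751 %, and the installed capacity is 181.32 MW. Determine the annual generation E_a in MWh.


E_a = CF / 100 * cap * 8760
E_a = 69.751 / 100 * 181.32 * 8760
E_a = 1.1079e+06 MWh


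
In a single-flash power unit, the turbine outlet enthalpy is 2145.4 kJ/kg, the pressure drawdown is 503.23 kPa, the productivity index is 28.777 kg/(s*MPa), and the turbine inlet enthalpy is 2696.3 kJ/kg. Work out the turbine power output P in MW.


Step 1: mdot = PI * dP / 1000 = 28.777 * 503.23 / 1000 = 14.48145 kg/s
Step 2: P = mdot*(h_in - h_out)/1000 = 14.48145*(2696.3 - 2145.4)/1000 = 7.9778 MW
P = 7.9778 MW


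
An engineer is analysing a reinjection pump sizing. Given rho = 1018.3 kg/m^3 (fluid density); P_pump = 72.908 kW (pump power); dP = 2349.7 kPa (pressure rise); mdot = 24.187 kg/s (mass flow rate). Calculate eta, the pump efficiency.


eta = mdot * dP / (rho * P_pump)
eta = 24.187 * 2349.7 / (1018.3 * 72.908)
eta = 0.76550


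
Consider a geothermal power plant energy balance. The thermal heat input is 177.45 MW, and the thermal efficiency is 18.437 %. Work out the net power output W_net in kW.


W_net = eta / 100 * Q_in
W_net = 18.437 / 100 * 177.45
W_net = 32.71646 MW
Convert: 32.71646 MW * 1000.0 = 32716 kW
W_net = 32716 kW


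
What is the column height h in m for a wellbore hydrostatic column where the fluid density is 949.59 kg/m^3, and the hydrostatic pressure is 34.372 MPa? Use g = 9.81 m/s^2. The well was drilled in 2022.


h = P * 1e6 / (g * rho)
h = 34.372 * 1e6 / (9.81 * 949.59)
h = 3689.8 m


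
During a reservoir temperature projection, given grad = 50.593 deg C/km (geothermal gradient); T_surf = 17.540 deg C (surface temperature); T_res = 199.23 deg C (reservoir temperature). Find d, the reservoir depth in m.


d = (T_res - T_surf) / grad * 1000
d = (199.23 - 17.540) / 50.593 * 1000
d = 3591.2 m


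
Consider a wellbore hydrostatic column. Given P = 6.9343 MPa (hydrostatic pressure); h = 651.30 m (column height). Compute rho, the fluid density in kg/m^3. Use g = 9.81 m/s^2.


rho = P * 1e6 / (g * h)
rho = 6.9343 * 1e6 / (9.81 * 651.30)
rho = 1085.3 kg/m^3


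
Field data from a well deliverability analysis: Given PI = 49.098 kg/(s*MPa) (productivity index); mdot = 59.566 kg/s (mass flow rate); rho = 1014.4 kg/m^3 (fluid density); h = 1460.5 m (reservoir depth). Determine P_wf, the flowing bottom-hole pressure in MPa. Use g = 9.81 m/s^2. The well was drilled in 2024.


Step 1: P_i = rho*g*h/1e6 = 1014.4*9.81*1460.5/1e6 = 14.53382 MPa
Step 2: P_wf = P_i - mdot/PI = 14.53382 - 59.566/49.098 = 13.321 MPa
P_wf = 13.321 MPa


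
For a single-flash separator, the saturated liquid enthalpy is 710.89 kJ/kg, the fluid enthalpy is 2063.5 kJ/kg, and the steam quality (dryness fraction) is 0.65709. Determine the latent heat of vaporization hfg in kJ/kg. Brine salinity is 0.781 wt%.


hfg = (h - hf) / x
hfg = (2063.5 - 710.89) / 0.65709
hfg = 2058.5 kJ/kg


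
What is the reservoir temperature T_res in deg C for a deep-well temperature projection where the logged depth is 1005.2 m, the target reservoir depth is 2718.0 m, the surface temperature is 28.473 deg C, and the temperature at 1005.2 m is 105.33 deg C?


Step 1: grad = (T_d1 - T_surf)/d1 * 1000 = (105.33 - 28.473)/1005.2 * 1000 = 76.45941 deg C/km
Step 2: T_res = T_surf + grad*d2/1000 = 28.473 + 76.45941*2718.0/1000 = 236.29 deg C
T_res = 236.29 deg C


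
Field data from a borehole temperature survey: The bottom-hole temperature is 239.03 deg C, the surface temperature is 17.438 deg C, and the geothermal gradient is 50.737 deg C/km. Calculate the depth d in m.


d = (T_d - T_surf) / grad * 1000
d = (239.03 - 17.438) / 50.737 * 1000
d = 4367.5 m


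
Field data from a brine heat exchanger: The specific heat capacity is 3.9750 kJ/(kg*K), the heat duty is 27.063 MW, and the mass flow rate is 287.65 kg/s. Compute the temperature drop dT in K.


dT = Q * 1000 / (mdot * cp)
dT = 27.063 * 1000 / (287.65 * 3.9750)
dT = 23.669 K


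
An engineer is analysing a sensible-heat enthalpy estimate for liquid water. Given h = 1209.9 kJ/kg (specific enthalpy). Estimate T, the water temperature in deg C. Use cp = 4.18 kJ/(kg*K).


T = h / cp
T = 1209.9 / 4.18
T = 289.45 deg C


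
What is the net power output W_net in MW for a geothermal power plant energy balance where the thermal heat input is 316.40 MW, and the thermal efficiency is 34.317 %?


W_net = eta / 100 * Q_in
W_net = 34.317 / 100 * 316.40
W_net = 108.58 MW


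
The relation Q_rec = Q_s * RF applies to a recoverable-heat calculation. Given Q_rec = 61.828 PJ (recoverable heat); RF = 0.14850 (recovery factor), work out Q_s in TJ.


Q_s = Q_rec / RF
Q_s = 61.828 / 0.14850
Q_s = 416.3502 PJ
Convert: 416.3502 PJ * 1000.0 = 4.1635e+05 TJ
Q_s = 4.1635e+05 TJ


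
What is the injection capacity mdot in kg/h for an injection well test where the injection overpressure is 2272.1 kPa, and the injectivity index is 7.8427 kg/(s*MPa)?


mdot = II * dP / 1000
mdot = 7.8427 * 2272.1 / 1000
mdot = 17.81940 kg/s
Convert: 17.81940 kg/s * 3600.0 = 64150 kg/h
mdot = 64150 kg/h


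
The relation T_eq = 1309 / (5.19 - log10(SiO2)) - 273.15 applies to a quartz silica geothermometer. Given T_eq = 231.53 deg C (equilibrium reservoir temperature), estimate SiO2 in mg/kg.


SiO2 = 10^(5.19 - 1309/(T_eq + 273.15))
SiO2 = 10^(5.19 - 1309/(231.53 + 273.15))
SiO2 = 394.71 mg/kg


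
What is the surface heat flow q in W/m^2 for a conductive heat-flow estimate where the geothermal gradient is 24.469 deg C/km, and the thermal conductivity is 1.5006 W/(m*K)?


q = k * grad / 1000
q = 1.5006 * 24.469 / 1000
q = 0.036718 W/m^2


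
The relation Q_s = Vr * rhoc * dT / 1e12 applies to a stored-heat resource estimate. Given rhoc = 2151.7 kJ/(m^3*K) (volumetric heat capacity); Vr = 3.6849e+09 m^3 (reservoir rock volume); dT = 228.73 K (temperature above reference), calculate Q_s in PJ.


Q_s = Vr * rhoc * dT / 1e12
Q_s = 3.6849e+09 * 2151.7 * 228.73 / 1e12
Q_s = 1813.6 PJ


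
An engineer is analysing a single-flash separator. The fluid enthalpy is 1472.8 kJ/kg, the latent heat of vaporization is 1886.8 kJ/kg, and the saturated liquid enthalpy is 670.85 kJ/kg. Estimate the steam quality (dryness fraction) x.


x = (h - hf) / hfg
x = (1472.8 - 670.85) / 1886.8
x = 0.42503


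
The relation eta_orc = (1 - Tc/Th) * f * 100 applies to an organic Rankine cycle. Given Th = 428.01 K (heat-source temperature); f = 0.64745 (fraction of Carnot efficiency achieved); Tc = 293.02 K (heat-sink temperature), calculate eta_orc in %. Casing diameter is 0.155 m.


eta_orc = (1 - Tc/Th) * f * 100
eta_orc = (1 - 293.02/428.01) * 0.64745 * 100
eta_orc = 20.420 %


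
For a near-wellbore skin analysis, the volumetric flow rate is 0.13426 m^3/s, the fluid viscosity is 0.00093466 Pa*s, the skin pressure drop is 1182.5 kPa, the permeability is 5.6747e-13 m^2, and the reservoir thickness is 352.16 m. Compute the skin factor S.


S = dP_s * 1000 * 2*pi*k*hr / (q*mu)
S = 1182.5 * 1000 * 2*pi*5.6747e-13*352.16 / (0.13426*0.00093466)
S = 11.832


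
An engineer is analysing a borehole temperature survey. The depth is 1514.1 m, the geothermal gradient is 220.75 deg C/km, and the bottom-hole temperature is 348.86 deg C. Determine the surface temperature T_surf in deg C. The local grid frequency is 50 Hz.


T_surf = T_d - grad * d / 1000
T_surf = 348.86 - 220.75 * 1514.1 / 1000
T_surf = 14.622 deg C


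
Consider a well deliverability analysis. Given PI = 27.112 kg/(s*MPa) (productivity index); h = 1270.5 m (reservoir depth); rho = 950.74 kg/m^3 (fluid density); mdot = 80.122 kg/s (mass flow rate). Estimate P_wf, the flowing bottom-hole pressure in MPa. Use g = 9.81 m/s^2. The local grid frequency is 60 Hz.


Step 1: P_i = rho*g*h/1e6 = 950.74*9.81*1270.5/1e6 = 11.84965 MPa
Step 2: P_wf = P_i - mdot/PI = 11.84965 - 80.122/27.112 = 8.8944 MPa
P_wf = 8.8944 MPa


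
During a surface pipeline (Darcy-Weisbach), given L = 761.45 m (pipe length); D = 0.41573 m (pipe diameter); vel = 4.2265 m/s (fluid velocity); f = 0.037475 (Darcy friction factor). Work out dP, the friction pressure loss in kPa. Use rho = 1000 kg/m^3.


dP = f * (L/D) * (rho*vel^2/2) / 1000
dP = 0.037475 * (761.45/0.41573) * (1000*4.2265^2/2) / 1000
dP = 613.06 kPa


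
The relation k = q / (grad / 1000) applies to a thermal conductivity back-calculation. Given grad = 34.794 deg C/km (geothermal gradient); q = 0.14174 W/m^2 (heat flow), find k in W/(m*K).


k = q / (grad / 1000)
k = 0.14174 / (34.794 / 1000)
k = 4.0737 W/(m*K)


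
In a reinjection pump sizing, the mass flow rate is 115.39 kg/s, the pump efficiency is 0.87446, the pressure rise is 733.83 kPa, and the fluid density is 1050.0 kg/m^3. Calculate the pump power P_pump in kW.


P_pump = mdot * dP / (rho * eta)
P_pump = 115.39 * 733.83 / (1050.0 * 0.87446)
P_pump = 92.222 kW


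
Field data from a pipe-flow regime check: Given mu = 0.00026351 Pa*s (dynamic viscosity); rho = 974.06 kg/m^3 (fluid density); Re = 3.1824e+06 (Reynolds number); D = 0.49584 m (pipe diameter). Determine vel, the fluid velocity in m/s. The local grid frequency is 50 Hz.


vel = Re * mu / (rho * D)
vel = 3.1824e+06 * 0.00026351 / (974.06 * 0.49584)
vel = 1.7363 m/s


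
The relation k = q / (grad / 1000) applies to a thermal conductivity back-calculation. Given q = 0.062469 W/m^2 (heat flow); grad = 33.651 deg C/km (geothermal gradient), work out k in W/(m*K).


k = q / (grad / 1000)
k = 0.062469 / (33.651 / 1000)
k = 1.8564 W/(m*K)


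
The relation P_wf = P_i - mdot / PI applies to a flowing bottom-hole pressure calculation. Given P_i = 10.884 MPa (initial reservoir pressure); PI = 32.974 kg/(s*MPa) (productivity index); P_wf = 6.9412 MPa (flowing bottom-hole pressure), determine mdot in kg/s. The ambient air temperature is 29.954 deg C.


mdot = (P_i - P_wf) * PI
mdot = (10.884 - 6.9412) * 32.974
mdot = 130.01 kg/s


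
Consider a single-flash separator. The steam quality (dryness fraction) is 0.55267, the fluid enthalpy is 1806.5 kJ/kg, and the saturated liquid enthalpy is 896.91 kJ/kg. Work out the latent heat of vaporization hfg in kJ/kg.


hfg = (h - hf) / x
hfg = (1806.5 - 896.91) / 0.55267
hfg = 1645.8 kJ/kg


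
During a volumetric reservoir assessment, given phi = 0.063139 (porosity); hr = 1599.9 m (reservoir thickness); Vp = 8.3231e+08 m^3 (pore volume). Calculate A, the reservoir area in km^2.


A = Vp / (1e6 * hr * phi)
A = 8.3231e+08 / (1e6 * 1599.9 * 0.063139)
A = 8.2394 km^2


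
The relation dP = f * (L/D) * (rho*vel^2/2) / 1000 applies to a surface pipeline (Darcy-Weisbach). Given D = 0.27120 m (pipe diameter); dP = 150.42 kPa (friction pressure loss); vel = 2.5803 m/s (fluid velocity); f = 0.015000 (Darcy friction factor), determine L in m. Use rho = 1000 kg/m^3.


L = dP*1000*D / (f*rho*vel^2/2)
L = 150.42*1000*0.27120 / (0.015000*1000*2.5803^2/2)
L = 816.95 m


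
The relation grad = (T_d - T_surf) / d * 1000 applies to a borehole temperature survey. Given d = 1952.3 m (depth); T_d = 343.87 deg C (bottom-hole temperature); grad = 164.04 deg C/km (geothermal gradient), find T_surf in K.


T_surf = T_d - grad * d / 1000
T_surf = 343.87 - 164.04 * 1952.3 / 1000
T_surf = 23.61471 deg C
Convert to K: 23.61471 + 273.15 = 296.76 K
T_surf = 296.76 K


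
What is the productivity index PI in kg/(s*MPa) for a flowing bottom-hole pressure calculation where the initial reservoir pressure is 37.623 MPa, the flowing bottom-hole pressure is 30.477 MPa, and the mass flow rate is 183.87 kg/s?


PI = mdot / (P_i - P_wf)
PI = 183.87 / (37.623 - 30.477)
PI = 25.730 kg/(s*MPa)


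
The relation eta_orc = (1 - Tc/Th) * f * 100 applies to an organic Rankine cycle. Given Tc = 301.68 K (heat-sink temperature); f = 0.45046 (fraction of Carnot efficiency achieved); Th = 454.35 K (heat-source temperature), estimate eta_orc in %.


eta_orc = (1 - Tc/Th) * f * 100
eta_orc = (1 - 301.68/454.35) * 0.45046 * 100
eta_orc = 15.136 %


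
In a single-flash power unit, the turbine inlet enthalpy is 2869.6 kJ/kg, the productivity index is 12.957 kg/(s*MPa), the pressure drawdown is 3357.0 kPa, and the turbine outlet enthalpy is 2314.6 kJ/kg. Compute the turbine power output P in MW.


Step 1: mdot = PI * dP / 1000 = 12.957 * 3357.0 / 1000 = 43.49665 kg/s
Step 2: P = mdot*(h_in - h_out)/1000 = 43.49665*(2869.6 - 2314.6)/1000 = 24.141 MW
P = 24.141 MW


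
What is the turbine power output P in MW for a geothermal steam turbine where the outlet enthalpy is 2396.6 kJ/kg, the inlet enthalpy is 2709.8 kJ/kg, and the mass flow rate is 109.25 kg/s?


P = mdot * (h_in - h_out) / 1000
P = 109.25 * (2709.8 - 2396.6) / 1000
P = 34.217 MW


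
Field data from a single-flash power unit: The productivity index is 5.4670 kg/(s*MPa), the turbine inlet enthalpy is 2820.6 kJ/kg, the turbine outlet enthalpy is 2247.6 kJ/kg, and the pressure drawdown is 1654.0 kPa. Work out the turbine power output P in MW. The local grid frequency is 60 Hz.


Step 1: mdot = PI * dP / 1000 = 5.467 * 1654.0 / 1000 = 9.042418 kg/s
Step 2: P = mdot*(h_in - h_out)/1000 = 9.042418*(2820.6 - 2247.6)/1000 = 5.1813 MW
P = 5.1813 MW


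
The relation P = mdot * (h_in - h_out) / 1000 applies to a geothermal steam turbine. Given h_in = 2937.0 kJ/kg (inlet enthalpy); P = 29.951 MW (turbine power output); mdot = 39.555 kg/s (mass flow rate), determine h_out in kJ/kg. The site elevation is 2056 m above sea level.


h_out = h_in - P * 1000 / mdot
h_out = 2937.0 - 29.951 * 1000 / 39.555
h_out = 2179.8 kJ/kg


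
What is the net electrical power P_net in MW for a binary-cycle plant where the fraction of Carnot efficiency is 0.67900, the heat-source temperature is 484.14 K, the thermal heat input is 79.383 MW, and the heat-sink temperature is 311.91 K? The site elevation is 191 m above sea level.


Step 1: eta = (1 - Tc/Th)*f = (1 - 311.91/484.14)*0.679 = 0.2415503
Step 2: P_net = eta * Q_in = 0.2415503 * 79.383 = 19.175 MW
P_net = 19.175 MW


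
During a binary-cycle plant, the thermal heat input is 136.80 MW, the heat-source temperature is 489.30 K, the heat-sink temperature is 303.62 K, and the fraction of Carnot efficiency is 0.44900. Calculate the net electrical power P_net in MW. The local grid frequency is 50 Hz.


Step 1: eta = (1 - Tc/Th)*f = (1 - 303.62/489.3)*0.449 = 0.1703869
Step 2: P_net = eta * Q_in = 0.1703869 * 136.8 = 23.309 MW
P_net = 23.309 MW


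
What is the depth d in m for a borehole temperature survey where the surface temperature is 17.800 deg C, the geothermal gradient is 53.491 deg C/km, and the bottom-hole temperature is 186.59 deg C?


d = (T_d - T_surf) / grad * 1000
d = (186.59 - 17.800) / 53.491 * 1000
d = 3155.5 m


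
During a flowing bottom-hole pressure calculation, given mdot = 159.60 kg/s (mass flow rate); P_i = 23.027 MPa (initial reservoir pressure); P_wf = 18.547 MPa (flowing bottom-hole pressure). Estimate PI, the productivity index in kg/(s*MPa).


PI = mdot / (P_i - P_wf)
PI = 159.60 / (23.027 - 18.547)
PI = 35.625 kg/(s*MPa)


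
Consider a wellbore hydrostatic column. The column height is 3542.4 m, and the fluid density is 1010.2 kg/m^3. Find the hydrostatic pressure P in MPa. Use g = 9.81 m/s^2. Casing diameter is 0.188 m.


P = rho * g * h / 1e6
P = 1010.2 * 9.81 * 3542.4 / 1e6
P = 35.105 MPa


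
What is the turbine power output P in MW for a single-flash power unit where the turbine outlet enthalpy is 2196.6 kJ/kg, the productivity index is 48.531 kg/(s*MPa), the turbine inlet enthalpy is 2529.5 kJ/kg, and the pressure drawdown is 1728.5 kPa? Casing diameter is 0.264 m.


Step 1: mdot = PI * dP / 1000 = 48.531 * 1728.5 / 1000 = 83.88583 kg/s
Step 2: P = mdot*(h_in - h_out)/1000 = 83.88583*(2529.5 - 2196.6)/1000 = 27.926 MW
P = 27.926 MW


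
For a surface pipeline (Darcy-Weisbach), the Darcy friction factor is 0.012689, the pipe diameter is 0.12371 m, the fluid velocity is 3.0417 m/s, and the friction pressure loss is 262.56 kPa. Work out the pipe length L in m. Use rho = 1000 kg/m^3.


L = dP*1000*D / (f*rho*vel^2/2)
L = 262.56*1000*0.12371 / (0.012689*1000*3.0417^2/2)
L = 553.35 m


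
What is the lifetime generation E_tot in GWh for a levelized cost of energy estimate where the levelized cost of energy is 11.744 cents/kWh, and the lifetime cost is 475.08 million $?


E_tot = C_tot / LCOE * 100
E_tot = 475.08 / 11.744 * 100
E_tot = 4045.3 GWh


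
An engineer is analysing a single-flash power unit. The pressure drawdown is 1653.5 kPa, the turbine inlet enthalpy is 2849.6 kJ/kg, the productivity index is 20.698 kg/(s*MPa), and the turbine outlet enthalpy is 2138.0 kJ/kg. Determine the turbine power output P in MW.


Step 1: mdot = PI * dP / 1000 = 20.698 * 1653.5 / 1000 = 34.22414 kg/s
Step 2: P = mdot*(h_in - h_out)/1000 = 34.22414*(2849.6 - 2138.0)/1000 = 24.354 MW
P = 24.354 MW


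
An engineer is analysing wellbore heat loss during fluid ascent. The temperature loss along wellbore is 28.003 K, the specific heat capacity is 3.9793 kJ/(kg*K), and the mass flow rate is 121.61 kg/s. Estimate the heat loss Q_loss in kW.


Q_loss = mdot * cp * dT
Q_loss = 121.61 * 3.9793 * 28.003
Q_loss = 13551 kW


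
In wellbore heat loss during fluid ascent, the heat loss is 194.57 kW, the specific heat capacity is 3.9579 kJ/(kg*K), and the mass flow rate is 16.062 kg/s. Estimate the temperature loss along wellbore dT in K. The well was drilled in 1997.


dT = Q_loss / (mdot * cp)
dT = 194.57 / (16.062 * 3.9579)
dT = 3.0606 K


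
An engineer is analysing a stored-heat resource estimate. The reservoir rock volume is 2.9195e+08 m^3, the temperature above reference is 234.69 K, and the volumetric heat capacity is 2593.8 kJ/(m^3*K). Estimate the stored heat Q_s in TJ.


Q_s = Vr * rhoc * dT / 1e12
Q_s = 2.9195e+08 * 2593.8 * 234.69 / 1e12
Q_s = 177.7213 PJ
Convert: 177.7213 PJ * 1000.0 = 1.7772e+05 TJ
Q_s = 1.7772e+05 TJ


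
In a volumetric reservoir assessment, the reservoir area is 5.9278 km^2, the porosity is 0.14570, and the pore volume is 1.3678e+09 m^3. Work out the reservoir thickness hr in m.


hr = Vp / (A * 1e6 * phi)
hr = 1.3678e+09 / (5.9278 * 1e6 * 0.14570)
hr = 1583.7 m


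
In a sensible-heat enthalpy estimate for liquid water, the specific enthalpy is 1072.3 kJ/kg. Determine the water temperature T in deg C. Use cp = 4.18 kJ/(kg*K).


T = h / cp
T = 1072.3 / 4.18
T = 256.53 deg C


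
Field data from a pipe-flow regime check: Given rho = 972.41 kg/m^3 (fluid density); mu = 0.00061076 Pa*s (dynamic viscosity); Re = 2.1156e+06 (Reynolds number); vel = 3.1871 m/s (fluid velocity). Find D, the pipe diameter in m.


D = Re * mu / (rho * vel)
D = 2.1156e+06 * 0.00061076 / (972.41 * 3.1871)
D = 0.41693 m


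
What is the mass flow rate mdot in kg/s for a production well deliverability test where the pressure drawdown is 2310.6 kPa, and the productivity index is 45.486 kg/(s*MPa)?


mdot = PI * dP / 1000
mdot = 45.486 * 2310.6 / 1000
mdot = 105.10 kg/s


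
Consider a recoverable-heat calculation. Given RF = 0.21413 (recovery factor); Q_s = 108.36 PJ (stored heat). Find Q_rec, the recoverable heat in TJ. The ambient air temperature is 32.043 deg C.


Q_rec = Q_s * RF
Q_rec = 108.36 * 0.21413
Q_rec = 23.20313 PJ
Convert: 23.20313 PJ * 1000.0 = 23203 TJ
Q_rec = 23203 TJ


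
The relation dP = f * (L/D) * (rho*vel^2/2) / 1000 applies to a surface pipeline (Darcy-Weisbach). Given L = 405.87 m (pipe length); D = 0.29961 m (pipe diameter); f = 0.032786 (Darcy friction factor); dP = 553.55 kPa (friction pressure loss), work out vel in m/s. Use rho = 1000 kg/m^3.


vel = sqrt(dP*1000*2*D / (f*L*rho))
vel = sqrt(553.55*1000*2*0.29961 / (0.032786*405.87*1000))
vel = 4.9927 m/s


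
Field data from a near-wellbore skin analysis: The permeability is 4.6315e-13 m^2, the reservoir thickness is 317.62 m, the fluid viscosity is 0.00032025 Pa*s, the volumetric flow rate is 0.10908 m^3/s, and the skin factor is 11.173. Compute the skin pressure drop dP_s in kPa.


dP_s = S * q * mu / (2*pi*k*hr) / 1000
dP_s = 11.173 * 0.10908 * 0.00032025 / (2*pi*4.6315e-13*317.62) / 1000
dP_s = 422.27 kPa


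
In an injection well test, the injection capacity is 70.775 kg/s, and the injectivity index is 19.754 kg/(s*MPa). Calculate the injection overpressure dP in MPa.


dP = mdot * 1000 / II
dP = 70.775 * 1000 / 19.754
dP = 3582.819 kPa
Convert: 3582.819 kPa * 0.001 = 3.5828 MPa
dP = 3.5828 MPa


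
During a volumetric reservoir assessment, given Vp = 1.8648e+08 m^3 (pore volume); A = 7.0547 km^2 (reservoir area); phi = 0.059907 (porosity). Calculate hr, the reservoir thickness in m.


hr = Vp / (A * 1e6 * phi)
hr = 1.8648e+08 / (7.0547 * 1e6 * 0.059907)
hr = 441.24 m


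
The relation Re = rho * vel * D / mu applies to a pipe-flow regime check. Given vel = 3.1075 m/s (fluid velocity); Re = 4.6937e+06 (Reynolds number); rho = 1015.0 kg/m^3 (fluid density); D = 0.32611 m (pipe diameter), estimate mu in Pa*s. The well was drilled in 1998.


mu = rho * vel * D / Re
mu = 1015.0 * 3.1075 * 0.32611 / 4.6937e+06
mu = 0.00021914 Pa*s


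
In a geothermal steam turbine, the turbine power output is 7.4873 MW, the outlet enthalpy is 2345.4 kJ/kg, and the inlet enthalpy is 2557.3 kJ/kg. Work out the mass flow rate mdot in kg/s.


mdot = P * 1000 / (h_in - h_out)
mdot = 7.4873 * 1000 / (2557.3 - 2345.4)
mdot = 35.334 kg/s


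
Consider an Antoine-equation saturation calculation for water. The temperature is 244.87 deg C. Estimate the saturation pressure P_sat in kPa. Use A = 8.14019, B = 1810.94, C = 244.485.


P_sat = 10^(A - B/(C + T)) / 760 * 0.101325
P_sat = 10^(8.14019 - 1810.94/(244.485 + 244.87)) / 760 * 0.101325
P_sat = 3.667970 MPa
Convert: 3.667970 MPa * 1000.0 = 3668.0 kPa
P_sat = 3668.0 kPa


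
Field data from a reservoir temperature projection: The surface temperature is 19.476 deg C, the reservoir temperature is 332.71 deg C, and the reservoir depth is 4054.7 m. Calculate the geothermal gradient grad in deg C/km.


grad = (T_res - T_surf) / d * 1000
grad = (332.71 - 19.476) / 4054.7 * 1000
grad = 77.252 deg C/km


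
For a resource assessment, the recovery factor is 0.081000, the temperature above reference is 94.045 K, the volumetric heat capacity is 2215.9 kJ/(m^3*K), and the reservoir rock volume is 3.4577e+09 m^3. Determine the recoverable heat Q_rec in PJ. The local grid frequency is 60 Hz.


Step 1: Q_s = Vr*rhoc*dT/1e12 = 3.4577e+09*2215.9*94.045/1e12 = 720.5650 PJ
Step 2: Q_rec = Q_s * RF = 720.5650 * 0.081 = 58.366 PJ
Q_rec = 58.366 PJ


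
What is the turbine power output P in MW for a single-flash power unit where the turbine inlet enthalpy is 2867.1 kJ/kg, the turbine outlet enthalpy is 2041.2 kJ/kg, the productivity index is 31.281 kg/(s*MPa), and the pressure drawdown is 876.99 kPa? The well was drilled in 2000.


Step 1: mdot = PI * dP / 1000 = 31.281 * 876.99 / 1000 = 27.43312 kg/s
Step 2: P = mdot*(h_in - h_out)/1000 = 27.43312*(2867.1 - 2041.2)/1000 = 22.657 MW
P = 22.657 MW


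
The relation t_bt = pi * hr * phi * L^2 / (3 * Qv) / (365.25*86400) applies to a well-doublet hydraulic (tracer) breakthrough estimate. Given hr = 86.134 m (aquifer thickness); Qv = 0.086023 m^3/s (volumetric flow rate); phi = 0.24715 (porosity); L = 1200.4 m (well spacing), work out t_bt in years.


t_bt = pi * hr * phi * L^2 / (3 * Qv) / (365.25*86400)
t_bt = pi * 86.134 * 0.24715 * 1200.4^2 / (3 * 0.086023) / (365.25*86400)
t_bt = 11.833 years


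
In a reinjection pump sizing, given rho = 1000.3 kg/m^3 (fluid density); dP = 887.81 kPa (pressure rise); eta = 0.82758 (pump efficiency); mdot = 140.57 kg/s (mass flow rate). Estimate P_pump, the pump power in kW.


P_pump = mdot * dP / (rho * eta)
P_pump = 140.57 * 887.81 / (1000.3 * 0.82758)
P_pump = 150.76 kW


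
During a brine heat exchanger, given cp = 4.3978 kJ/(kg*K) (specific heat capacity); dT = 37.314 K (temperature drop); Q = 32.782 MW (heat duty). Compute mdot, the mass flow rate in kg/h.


mdot = Q * 1000 / (cp * dT)
mdot = 32.782 * 1000 / (4.3978 * 37.314)
mdot = 199.7690 kg/s
Convert: 199.7690 kg/s * 3600.0 = 7.1917e+05 kg/h
mdot = 7.1917e+05 kg/h


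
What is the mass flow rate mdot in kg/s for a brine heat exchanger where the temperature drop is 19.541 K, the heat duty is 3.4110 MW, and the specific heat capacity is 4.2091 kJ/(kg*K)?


mdot = Q * 1000 / (cp * dT)
mdot = 3.4110 * 1000 / (4.2091 * 19.541)
mdot = 41.471 kg/s


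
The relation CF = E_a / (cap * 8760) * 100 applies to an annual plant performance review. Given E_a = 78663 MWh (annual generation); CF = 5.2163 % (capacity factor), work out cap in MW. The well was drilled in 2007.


cap = E_a / (CF/100 * 8760)
cap = 78663 / (5.2163/100 * 8760)
cap = 172.15 MW


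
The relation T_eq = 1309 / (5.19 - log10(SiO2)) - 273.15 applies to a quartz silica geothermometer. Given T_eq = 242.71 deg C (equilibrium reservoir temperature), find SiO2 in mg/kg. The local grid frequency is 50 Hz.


SiO2 = 10^(5.19 - 1309/(T_eq + 273.15))
SiO2 = 10^(5.19 - 1309/(242.71 + 273.15))
SiO2 = 449.25 mg/kg


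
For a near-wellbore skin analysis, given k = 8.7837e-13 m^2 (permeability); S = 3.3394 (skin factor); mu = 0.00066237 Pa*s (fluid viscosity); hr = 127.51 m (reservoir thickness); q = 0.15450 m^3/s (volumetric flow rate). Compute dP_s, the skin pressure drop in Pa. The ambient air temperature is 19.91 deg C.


dP_s = S * q * mu / (2*pi*k*hr) / 1000
dP_s = 3.3394 * 0.15450 * 0.00066237 / (2*pi*8.7837e-13*127.51) / 1000
dP_s = 485.6193 kPa
Convert: 485.6193 kPa * 1000.0 = 4.8562e+05 Pa
dP_s = 4.8562e+05 Pa


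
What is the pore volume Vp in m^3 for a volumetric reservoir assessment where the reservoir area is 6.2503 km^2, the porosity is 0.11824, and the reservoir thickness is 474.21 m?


Vp = A * 1e6 * hr * phi
Vp = 6.2503 * 1e6 * 474.21 * 0.11824
Vp = 3.5046e+08 m^3


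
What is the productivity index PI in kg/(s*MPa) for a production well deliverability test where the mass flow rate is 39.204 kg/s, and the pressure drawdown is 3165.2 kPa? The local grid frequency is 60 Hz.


PI = mdot * 1000 / dP
PI = 39.204 * 1000 / 3165.2
PI = 12.386 kg/(s*MPa)


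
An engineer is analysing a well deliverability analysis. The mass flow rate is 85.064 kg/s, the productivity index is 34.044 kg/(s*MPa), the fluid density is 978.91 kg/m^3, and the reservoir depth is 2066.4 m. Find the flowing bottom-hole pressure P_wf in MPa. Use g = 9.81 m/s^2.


Step 1: P_i = rho*g*h/1e6 = 978.91*9.81*2066.4/1e6 = 19.84386 MPa
Step 2: P_wf = P_i - mdot/PI = 19.84386 - 85.064/34.044 = 17.345 MPa
P_wf = 17.345 MPa


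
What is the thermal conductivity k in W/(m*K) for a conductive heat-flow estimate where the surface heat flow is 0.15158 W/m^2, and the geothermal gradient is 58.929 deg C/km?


k = q * 1000 / grad
k = 0.15158 * 1000 / 58.929
k = 2.5722 W/(m*K)


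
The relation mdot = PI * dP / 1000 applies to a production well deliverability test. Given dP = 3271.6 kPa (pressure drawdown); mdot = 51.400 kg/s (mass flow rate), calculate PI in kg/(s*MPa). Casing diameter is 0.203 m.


PI = mdot * 1000 / dP
PI = 51.400 * 1000 / 3271.6
PI = 15.711 kg/(s*MPa)


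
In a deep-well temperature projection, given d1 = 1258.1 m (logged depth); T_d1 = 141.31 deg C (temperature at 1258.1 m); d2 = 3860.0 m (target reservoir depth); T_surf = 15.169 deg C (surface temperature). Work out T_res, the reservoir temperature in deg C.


Step 1: grad = (T_d1 - T_surf)/d1 * 1000 = (141.31 - 15.169)/1258.1 * 1000 = 100.2631 deg C/km
Step 2: T_res = T_surf + grad*d2/1000 = 15.169 + 100.2631*3860.0/1000 = 402.18 deg C
T_res = 402.18 deg C


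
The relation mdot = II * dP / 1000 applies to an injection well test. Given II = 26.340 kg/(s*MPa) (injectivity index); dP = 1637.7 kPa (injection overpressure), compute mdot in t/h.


mdot = II * dP / 1000
mdot = 26.340 * 1637.7 / 1000
mdot = 43.13702 kg/s
Convert: 43.13702 kg/s * 3.6 = 155.29 t/h
mdot = 155.29 t/h


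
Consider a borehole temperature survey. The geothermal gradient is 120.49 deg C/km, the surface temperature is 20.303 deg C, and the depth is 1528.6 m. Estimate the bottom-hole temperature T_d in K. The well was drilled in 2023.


T_d = T_surf + grad * d / 1000
T_d = 20.303 + 120.49 * 1528.6 / 1000
T_d = 204.4840 deg C
Convert to K: 204.4840 + 273.15 = 477.63 K
T_d = 477.63 K


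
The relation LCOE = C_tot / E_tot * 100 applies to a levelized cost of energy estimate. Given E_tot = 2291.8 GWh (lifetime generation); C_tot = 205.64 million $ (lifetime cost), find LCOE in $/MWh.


LCOE = C_tot / E_tot * 100
LCOE = 205.64 / 2291.8 * 100
LCOE = 8.972860 cents/kWh
Convert: 8.972860 cents/kWh * 10.0 = 89.729 $/MWh
LCOE = 89.729 $/MWh


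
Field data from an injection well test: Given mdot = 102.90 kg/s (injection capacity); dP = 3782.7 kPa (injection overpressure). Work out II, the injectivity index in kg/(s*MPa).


II = mdot * 1000 / dP
II = 102.90 * 1000 / 3782.7
II = 27.203 kg/(s*MPa)


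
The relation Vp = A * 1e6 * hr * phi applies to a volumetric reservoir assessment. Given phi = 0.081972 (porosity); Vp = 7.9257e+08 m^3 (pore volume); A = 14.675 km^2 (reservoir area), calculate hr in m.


hr = Vp / (A * 1e6 * phi)
hr = 7.9257e+08 / (14.675 * 1e6 * 0.081972)
hr = 658.86 m


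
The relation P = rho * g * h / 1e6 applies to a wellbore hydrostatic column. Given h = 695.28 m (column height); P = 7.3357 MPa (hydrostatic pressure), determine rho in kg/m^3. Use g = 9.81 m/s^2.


rho = P * 1e6 / (g * h)
rho = 7.3357 * 1e6 / (9.81 * 695.28)
rho = 1075.5 kg/m^3


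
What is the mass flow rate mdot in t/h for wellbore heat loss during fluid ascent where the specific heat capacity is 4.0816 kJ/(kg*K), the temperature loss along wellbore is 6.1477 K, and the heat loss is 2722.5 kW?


mdot = Q_loss / (cp * dT)
mdot = 2722.5 / (4.0816 * 6.1477)
mdot = 108.4988 kg/s
Convert: 108.4988 kg/s * 3.6 = 390.60 t/h
mdot = 390.60 t/h


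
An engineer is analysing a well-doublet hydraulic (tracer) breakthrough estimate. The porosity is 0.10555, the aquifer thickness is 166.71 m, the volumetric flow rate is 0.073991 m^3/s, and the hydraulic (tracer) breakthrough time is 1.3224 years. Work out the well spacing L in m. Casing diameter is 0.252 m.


L = sqrt(t_bt*365.25*86400*3*Qv / (pi*hr*phi))
L = sqrt(1.3224*365.25*86400*3*0.073991 / (pi*166.71*0.10555))
L = 409.35 m


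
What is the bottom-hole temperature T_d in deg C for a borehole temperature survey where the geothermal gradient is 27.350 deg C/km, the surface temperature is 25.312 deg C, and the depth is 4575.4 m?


T_d = T_surf + grad * d / 1000
T_d = 25.312 + 27.350 * 4575.4 / 1000
T_d = 150.45 deg C


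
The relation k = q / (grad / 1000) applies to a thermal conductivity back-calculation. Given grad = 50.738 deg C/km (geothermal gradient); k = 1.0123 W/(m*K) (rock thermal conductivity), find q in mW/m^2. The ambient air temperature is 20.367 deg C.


q = k * grad / 1000
q = 1.0123 * 50.738 / 1000
q = 0.05136208 W/m^2
Convert: 0.05136208 W/m^2 * 1000.0 = 51.362 mW/m^2
q = 51.362 mW/m^2


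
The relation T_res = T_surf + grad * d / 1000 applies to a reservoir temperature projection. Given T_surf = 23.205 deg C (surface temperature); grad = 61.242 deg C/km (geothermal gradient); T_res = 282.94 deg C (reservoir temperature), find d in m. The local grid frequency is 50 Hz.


d = (T_res - T_surf) / grad * 1000
d = (282.94 - 23.205) / 61.242 * 1000
d = 4241.1 m


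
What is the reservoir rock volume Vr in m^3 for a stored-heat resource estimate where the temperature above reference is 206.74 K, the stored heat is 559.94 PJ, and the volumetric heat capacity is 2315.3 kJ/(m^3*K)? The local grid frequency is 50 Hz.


Vr = Q_s * 1e12 / (rhoc * dT)
Vr = 559.94 * 1e12 / (2315.3 * 206.74)
Vr = 1.1698e+09 m^3
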